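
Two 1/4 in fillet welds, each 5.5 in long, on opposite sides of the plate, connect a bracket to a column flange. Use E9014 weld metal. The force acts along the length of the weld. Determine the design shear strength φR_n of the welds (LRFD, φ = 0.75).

E90XX → F_EXX = 90 ksi.
Effective throat t_e = 0.707 × 0.25 = 0.1767 in.
Total length L = 11 in; A_we = 0.1767 × 11 = 1.944 in².
F_nw = 0.6 F_EXX = 0.6 × 90 = 54 ksi.
φR_n = 0.75 × 54 × 1.944 = 78.74 kip.

φR_n ≈ 78.7 kip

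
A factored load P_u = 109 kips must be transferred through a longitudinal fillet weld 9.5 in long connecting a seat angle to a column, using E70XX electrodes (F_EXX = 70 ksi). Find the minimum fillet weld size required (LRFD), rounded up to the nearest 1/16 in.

Total weld length L = 9.5 in.
Required throat t_e = P_u / (φ × 0.6 F_EXX × L) = 109 / (0.75 × 0.6 × 70 × 9.5) = 0.3642 in.
Required leg w = t_e / 0.707 = 0.5152 in → use 9/16 in.

w = 9/16 in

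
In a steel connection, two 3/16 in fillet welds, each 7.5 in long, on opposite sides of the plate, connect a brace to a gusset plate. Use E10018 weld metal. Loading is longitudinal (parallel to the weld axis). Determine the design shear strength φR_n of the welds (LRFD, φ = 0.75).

φR_n ≈ 89.5 kip

E100XX → F_EXX = 100 ksi.
Effective throat t_e = 0.707 × 0.1875 = 0.1326 in.
Total length L = 15 in; A_we = 0.1326 × 15 = 1.988 in².
F_nw = 0.6 F_EXX = 0.6 × 100 = 60 ksi.
φR_n = 0.75 × 60 × 1.988 = 89.48 kip.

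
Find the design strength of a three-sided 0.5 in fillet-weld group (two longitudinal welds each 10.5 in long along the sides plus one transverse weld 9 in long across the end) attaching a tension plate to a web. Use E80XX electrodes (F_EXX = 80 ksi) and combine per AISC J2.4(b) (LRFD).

t_e = 0.707 × 0.5 = 0.3535 in.
R_nwl = 0.6 × 80 × 0.3535 × 21 = 356.3 kips (longitudinal, 2 welds).
R_nwt = 0.6 × 80 × 0.3535 × 9 = 152.7 kips (transverse, base value).
(i) R_nwl + R_nwt = 509 kips; (ii) 0.85 R_nwl + 1.5 R_nwt = 531.9 kips.
R_n = max = 531.9 kips [governs: (ii)]; φR_n = 399 kips.

φR_n ≈ 399 kips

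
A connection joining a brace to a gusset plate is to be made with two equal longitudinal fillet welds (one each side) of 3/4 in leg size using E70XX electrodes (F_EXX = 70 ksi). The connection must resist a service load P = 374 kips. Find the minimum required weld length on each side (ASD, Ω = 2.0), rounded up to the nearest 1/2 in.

L = 17 in on each side

Throat t_e = 0.707 × 0.75 = 0.5302 in.
r_n/Ω = (0.6 × 70 × 0.5302) / 2.0 = 11.14 kip/in.
L_req = P / (r_n/Ω) = 374 / 11.14 = 33.59 in total.
Per side: 33.59 / 2 = 16.79 in.
Round up → use L = 17 in on each side.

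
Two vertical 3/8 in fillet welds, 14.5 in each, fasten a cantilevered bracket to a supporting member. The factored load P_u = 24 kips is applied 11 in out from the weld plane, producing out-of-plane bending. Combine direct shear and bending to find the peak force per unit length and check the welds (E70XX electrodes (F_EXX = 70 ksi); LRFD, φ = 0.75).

f_max ≈ 3.86 kip/in; adequate

L_w = 2 × 14.5 = 29 in; section modulus (unit throat) S = 2 × L²/6 = 70.08 in².
Direct shear f_v = P/L_w = 24/29 = 0.8276 kip/in.
Moment M = P × e = 24 × 11 = 264 kip·in; bending f_b = M/S = 3.767 kip/in.
f_max = √(f_v² + f_b²) = √(0.8276² + 3.767²) = 3.857 kip/in.
φr_n = 0.75 × 0.6 × 70 × (0.707 × 0.375) = 8.351 kip/in → adequate.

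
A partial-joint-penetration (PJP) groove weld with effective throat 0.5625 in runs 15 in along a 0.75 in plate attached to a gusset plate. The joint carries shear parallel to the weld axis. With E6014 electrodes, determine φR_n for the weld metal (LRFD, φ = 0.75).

E60XX → F_EXX = 60 ksi.
Effective throat (given) t_e = 0.5625 in.
A_we = 0.5625 × 15 = 8.438 in².
F_nw = 0.6 F_EXX = 36 ksi.
φR_n = 0.75 × 36 × 8.438 = 227.8 kip.

φR_n ≈ 228 kip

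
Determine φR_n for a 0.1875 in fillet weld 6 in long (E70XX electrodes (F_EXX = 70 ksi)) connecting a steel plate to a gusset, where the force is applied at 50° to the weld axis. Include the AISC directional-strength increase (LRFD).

φR_n ≈ 33.5 kips

t_e = 0.707 × 0.1875 = 0.1326 in; A_we = 0.1326 × 6 = 0.7954 in².
Directional factor: 1.0 + 0.5 sin^1.5(50°) = 1.335.
F_nw = 0.6 × 70 × 1.335 = 56.08 ksi.
φR_n = 0.75 × 56.08 × 0.7954 = 33.45 kips.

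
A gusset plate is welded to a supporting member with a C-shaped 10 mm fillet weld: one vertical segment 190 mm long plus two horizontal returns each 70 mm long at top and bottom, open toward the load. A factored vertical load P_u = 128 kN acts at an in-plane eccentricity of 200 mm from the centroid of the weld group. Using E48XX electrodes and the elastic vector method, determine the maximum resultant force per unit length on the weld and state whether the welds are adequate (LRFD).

E48XX → F_EXX = 480 MPa.
Total weld length L_w = 330 mm. Treat welds as unit-width lines.
Centroid: x̄ = 2×70×35 / 330 = 14.85 mm from the vertical weld.
Polar moment about centroid: J = I_x + I_y = [190³/12 + 2×70×95²] + [190×14.85² + 2(70³/12 + 70×20.15²)] = 1991000 mm³.
Direct shear f_v = P/L_w = 128×10³ / 330 = 387.9 N/mm (vertical).
Torsion M = P·e = 128×10³ × 200 = 25600000 N·mm.
Critical point at (x, y) = (55.15, 95) from centroid. f_tx = M·y/J = 1222 N/mm; f_ty = M·x/J = 709.1 N/mm.
Resultant f_max = √[f_tx² + (f_v + f_ty)²] = √[1222² + (387.9 + 709.1)²] = 1642 N/mm.
Capacity per unit length: φr_n = 0.75 × 0.6 × 480 × (0.707 × 10) = 1527 N/mm.
1642 > 1527 → NOT adequate.

f_max ≈ 1640 N/mm; NOT adequate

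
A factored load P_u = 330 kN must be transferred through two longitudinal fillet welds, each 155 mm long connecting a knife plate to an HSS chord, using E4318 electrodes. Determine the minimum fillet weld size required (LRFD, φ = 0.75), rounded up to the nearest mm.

w = 8 mm

E43XX → F_EXX = 430 MPa.
Total weld length L = 310 mm.
Required throat t_e = P_u / (φ × 0.6 F_EXX × L) = 330 / (0.75 × 0.6 × 430 × 310 × 10⁻³) = 5.501 mm.
Required leg w = t_e / 0.707 = 7.781 mm → use 8 mm.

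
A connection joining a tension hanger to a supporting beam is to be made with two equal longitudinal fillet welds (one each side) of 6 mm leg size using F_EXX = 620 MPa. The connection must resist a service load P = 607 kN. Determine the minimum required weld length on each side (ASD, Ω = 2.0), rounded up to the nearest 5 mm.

L = 385 mm on each side

Throat t_e = 0.707 × 6 = 4.242 mm.
r_n/Ω = (0.6 × 620 × 4.242) / 2.0 = 789 N/mm = 0.789 kN/mm.
L_req = P / (r_n/Ω) = 607 / 0.789 = 769.3 mm total.
Per side: 769.3 / 2 = 384.7 mm.
Round up → use L = 385 mm on each side.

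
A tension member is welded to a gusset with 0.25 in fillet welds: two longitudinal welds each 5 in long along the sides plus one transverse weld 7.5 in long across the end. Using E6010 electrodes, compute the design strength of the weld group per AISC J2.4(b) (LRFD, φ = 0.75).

E60XX → F_EXX = 60 ksi.
t_e = 0.707 × 0.25 = 0.1767 in.
R_nwl = 0.6 × 60 × 0.1767 × 10 = 63.63 kips (longitudinal, 2 welds).
R_nwt = 0.6 × 60 × 0.1767 × 7.5 = 47.72 kips (transverse, base value).
(i) R_nwl + R_nwt = 111.4 kips; (ii) 0.85 R_nwl + 1.5 R_nwt = 125.7 kips.
R_n = max = 125.7 kips [governs: (ii)]; φR_n = 94.25 kips.

φR_n ≈ 94.3 kips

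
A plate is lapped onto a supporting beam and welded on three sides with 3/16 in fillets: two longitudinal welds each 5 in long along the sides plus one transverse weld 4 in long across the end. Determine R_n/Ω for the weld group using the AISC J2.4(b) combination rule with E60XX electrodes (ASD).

E60XX → F_EXX = 60 ksi.
t_e = 0.707 × 0.1875 = 0.1326 in.
R_nwl = 0.6 × 60 × 0.1326 × 10 = 47.72 kip (longitudinal, 2 welds).
R_nwt = 0.6 × 60 × 0.1326 × 4 = 19.09 kip (transverse, base value).
(i) R_nwl + R_nwt = 66.81 kip; (ii) 0.85 R_nwl + 1.5 R_nwt = 69.2 kip.
R_n = max = 69.2 kip [governs: (ii)]; R_n/Ω = 34.6 kip.

R_n/Ω ≈ 34.6 kip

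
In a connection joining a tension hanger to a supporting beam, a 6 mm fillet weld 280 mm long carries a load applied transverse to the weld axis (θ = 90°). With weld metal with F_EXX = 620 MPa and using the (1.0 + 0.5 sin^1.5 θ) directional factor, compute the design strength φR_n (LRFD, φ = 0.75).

φR_n ≈ 497 kN

t_e = 0.707 × 6 = 4.242 mm; A_we = 4.242 × 280 = 1188 mm².
Directional factor: 1.0 + 0.5 sin^1.5(90°) = 1.5.
F_nw = 0.6 × 620 × 1.5 = 558 MPa.
φR_n = 0.75 × 558 × 1188 × 10⁻³ = 497.1 kN.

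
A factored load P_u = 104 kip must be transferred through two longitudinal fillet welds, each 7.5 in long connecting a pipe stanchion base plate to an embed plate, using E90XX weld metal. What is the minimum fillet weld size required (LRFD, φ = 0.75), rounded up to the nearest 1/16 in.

E90XX → F_EXX = 90 ksi.
Total weld length L = 15 in.
Required throat t_e = P_u / (φ × 0.6 F_EXX × L) = 104 / (0.75 × 0.6 × 90 × 15) = 0.1712 in.
Required leg w = t_e / 0.707 = 0.2421 in → use 1/4 in.

w = 1/4 in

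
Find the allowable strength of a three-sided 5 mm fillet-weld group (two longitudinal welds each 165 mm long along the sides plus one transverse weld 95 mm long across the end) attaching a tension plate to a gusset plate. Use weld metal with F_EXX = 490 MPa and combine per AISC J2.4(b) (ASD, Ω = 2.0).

R_n/Ω ≈ 221 kN

t_e = 0.707 × 5 = 3.535 mm.
R_nwl = 0.6 × 490 × 3.535 × 330 × 10⁻³ = 343 kN (longitudinal, 2 welds).
R_nwt = 0.6 × 490 × 3.535 × 95 × 10⁻³ = 98.73 kN (transverse, base value).
(i) R_nwl + R_nwt = 441.7 kN; (ii) 0.85 R_nwl + 1.5 R_nwt = 439.6 kN.
R_n = max = 441.7 kN [governs: (i)]; R_n/Ω = 220.8 kN.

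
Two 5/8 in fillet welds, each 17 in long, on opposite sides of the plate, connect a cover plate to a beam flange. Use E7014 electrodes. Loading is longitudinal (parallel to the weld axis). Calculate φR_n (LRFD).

E70XX → F_EXX = 70 ksi.
Effective throat t_e = 0.707 × 0.625 = 0.4419 in.
Total length L = 34 in; A_we = 0.4419 × 34 = 15.02 in².
F_nw = 0.6 F_EXX = 0.6 × 70 = 42 ksi.
φR_n = 0.75 × 42 × 15.02 = 473.2 kips.

φR_n ≈ 473 kips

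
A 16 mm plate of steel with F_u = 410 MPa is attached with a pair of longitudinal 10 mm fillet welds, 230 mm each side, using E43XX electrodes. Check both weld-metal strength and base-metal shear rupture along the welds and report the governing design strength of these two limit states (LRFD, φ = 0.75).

E43XX → F_EXX = 430 MPa.
t_e = 0.707 × 10 = 7.07 mm; L = 460 mm.
Weld metal: φR_n = 0.75 × 0.6 × 430 × 7.07 × 460 × 10⁻³ = 629.3 kN.
Base metal (shear rupture): φR_n = 0.75 × 0.6 × 410 × 16 × 460 × 10⁻³ = 1358 kN.
Governing: weld metal.

φR_n ≈ 629 kN (weld metal governs)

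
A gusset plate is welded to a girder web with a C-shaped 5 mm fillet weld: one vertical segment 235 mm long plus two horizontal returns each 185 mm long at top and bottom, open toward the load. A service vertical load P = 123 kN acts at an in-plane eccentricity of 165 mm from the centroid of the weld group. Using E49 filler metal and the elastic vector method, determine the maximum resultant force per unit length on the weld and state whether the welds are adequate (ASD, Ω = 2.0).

E49XX → F_EXX = 490 MPa.
Total weld length L_w = 605 mm. Treat welds as unit-width lines.
Centroid: x̄ = 2×185×92.5 / 605 = 56.57 mm from the vertical weld.
Polar moment about centroid: J = I_x + I_y = [235³/12 + 2×185×117.5²] + [235×56.57² + 2(185³/12 + 185×35.93²)] = 8475000 mm³.
Direct shear f_v = P/L_w = 123×10³ / 605 = 203.3 N/mm (vertical).
Torsion M = P·e = 123×10³ × 165 = 20295000 N·mm.
Critical point at (x, y) = (128.4, 117.5) from centroid. f_tx = M·y/J = 281.4 N/mm; f_ty = M·x/J = 307.6 N/mm.
Resultant f_max = √[f_tx² + (f_v + f_ty)²] = √[281.4² + (203.3 + 307.6)²] = 583.2 N/mm.
Capacity per unit length: r_n/Ω = (1/2.0) × 0.6 × 490 × (0.707 × 5) = 519.6 N/mm.
583.2 > 519.6 → NOT adequate.

f_max ≈ 583 N/mm; NOT adequate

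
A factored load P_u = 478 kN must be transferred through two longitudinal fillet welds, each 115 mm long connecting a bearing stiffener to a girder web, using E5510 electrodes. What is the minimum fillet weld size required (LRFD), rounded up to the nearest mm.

E55XX → F_EXX = 550 MPa.
Total weld length L = 230 mm.
Required throat t_e = P_u / (φ × 0.6 F_EXX × L) = 478 / (0.75 × 0.6 × 550 × 230 × 10⁻³) = 8.397 mm.
Required leg w = t_e / 0.707 = 11.88 mm → use 12 mm.

w = 12 mm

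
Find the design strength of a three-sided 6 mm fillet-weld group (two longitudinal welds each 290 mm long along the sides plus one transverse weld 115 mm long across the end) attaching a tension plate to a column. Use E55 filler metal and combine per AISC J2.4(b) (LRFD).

E55XX → F_EXX = 550 MPa.
t_e = 0.707 × 6 = 4.242 mm.
R_nwl = 0.6 × 550 × 4.242 × 580 × 10⁻³ = 811.9 kN (longitudinal, 2 welds).
R_nwt = 0.6 × 550 × 4.242 × 115 × 10⁻³ = 161 kN (transverse, base value).
(i) R_nwl + R_nwt = 972.9 kN; (ii) 0.85 R_nwl + 1.5 R_nwt = 931.6 kN.
R_n = max = 972.9 kN [governs: (i)]; φR_n = 729.7 kN.

φR_n ≈ 730 kN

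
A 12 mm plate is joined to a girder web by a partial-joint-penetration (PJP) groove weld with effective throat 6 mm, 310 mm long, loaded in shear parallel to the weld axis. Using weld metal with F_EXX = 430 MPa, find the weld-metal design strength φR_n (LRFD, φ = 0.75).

Effective throat (given) t_e = 6 mm.
A_we = 6 × 310 = 1860 mm².
F_nw = 0.6 F_EXX = 258 MPa.
φR_n = 0.75 × 258 × 1860 × 10⁻³ = 359.9 kN.

φR_n ≈ 360 kN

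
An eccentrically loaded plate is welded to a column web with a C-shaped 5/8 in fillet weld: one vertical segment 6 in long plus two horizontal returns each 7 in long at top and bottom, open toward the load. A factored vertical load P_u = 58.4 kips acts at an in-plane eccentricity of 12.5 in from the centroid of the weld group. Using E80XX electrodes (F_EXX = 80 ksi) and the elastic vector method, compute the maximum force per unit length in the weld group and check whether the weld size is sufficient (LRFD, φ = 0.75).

f_max ≈ 18.3 kip/in; NOT adequate

Total weld length L_w = 20 in. Treat welds as unit-width lines.
Centroid: x̄ = 2×7×3.5 / 20 = 2.45 in from the vertical weld.
Polar moment about centroid: J = I_x + I_y = [6³/12 + 2×7×3²] + [6×2.45² + 2(7³/12 + 7×1.05²)] = 252.6 in³.
Direct shear f_v = P/L_w = 58.4 / 20 = 2.92 kip/in (vertical).
Torsion M = P·e = 58.4 × 12.5 = 730 kip·in.
Critical point at (x, y) = (4.55, 3) from centroid. f_tx = M·y/J = 8.669 kip/in; f_ty = M·x/J = 13.15 kip/in.
Resultant f_max = √[f_tx² + (f_v + f_ty)²] = √[8.669² + (2.92 + 13.15)²] = 18.26 kip/in.
Capacity per unit length: φr_n = 0.75 × 0.6 × 80 × (0.707 × 0.625) = 15.91 kip/in.
18.26 > 15.91 → NOT adequate.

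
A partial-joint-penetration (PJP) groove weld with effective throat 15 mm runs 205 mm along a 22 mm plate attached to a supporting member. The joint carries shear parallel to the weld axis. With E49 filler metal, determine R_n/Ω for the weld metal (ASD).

E49XX → F_EXX = 490 MPa.
Effective throat (given) t_e = 15 mm.
A_we = 15 × 205 = 3075 mm².
F_nw = 0.6 F_EXX = 294 MPa.
R_n/Ω = (294 × 3075) / 2.0 × 10⁻³ = 452 kN.

R_n/Ω ≈ 452 kN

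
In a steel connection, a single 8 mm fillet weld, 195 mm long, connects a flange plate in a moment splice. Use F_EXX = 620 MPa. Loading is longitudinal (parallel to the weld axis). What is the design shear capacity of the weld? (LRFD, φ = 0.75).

Effective throat t_e = 0.707 × 8 = 5.656 mm.
Total length L = 195 mm; A_we = 5.656 × 195 = 1103 mm².
F_nw = 0.6 F_EXX = 0.6 × 620 = 372 MPa.
φR_n = 0.75 × 372 × 1103 × 10⁻³ = 307.7 kN.

φR_n ≈ 308 kN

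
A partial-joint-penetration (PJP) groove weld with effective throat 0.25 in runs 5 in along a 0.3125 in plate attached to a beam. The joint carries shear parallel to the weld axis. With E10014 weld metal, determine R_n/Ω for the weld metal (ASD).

E100XX → F_EXX = 100 ksi.
Effective throat (given) t_e = 0.25 in.
A_we = 0.25 × 5 = 1.25 in².
F_nw = 0.6 F_EXX = 60 ksi.
R_n/Ω = (60 × 1.25) / 2.0 = 37.5 kips.

R_n/Ω ≈ 37.5 kips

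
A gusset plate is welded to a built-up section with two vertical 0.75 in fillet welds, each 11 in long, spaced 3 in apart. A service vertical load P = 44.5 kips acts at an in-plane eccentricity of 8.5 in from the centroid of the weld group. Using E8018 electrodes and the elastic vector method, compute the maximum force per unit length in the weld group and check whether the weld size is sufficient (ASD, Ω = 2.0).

E80XX → F_EXX = 80 ksi.
Total weld length L_w = 22 in. Treat welds as unit-width lines.
Polar moment about centroid: J = 2[d³/12 + d(b/2)²] = 2[11³/12 + 11×1.5²] = 271.3 in³.
Direct shear f_v = P/L_w = 44.5 / 22 = 2.023 kip/in (vertical).
Torsion M = P·e = 44.5 × 8.5 = 378.25 kip·in.
Critical point at (x, y) = (1.5, 5.5) from centroid. f_tx = M·y/J = 7.667 kip/in; f_ty = M·x/J = 2.091 kip/in.
Resultant f_max = √[f_tx² + (f_v + f_ty)²] = √[7.667² + (2.023 + 2.091)²] = 8.701 kip/in.
Capacity per unit length: r_n/Ω = (1/2.0) × 0.6 × 80 × (0.707 × 0.75) = 12.73 kip/in.
8.701 ≤ 12.73 → adequate.

f_max ≈ 8.7 kip/in; adequate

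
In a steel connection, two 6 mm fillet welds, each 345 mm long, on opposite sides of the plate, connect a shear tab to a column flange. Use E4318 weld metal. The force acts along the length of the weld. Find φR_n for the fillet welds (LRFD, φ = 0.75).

φR_n ≈ 566 kN

E43XX → F_EXX = 430 MPa.
Effective throat t_e = 0.707 × 6 = 4.242 mm.
Total length L = 690 mm; A_we = 4.242 × 690 = 2927 mm².
F_nw = 0.6 F_EXX = 0.6 × 430 = 258 MPa.
φR_n = 0.75 × 258 × 2927 × 10⁻³ = 566.4 kN.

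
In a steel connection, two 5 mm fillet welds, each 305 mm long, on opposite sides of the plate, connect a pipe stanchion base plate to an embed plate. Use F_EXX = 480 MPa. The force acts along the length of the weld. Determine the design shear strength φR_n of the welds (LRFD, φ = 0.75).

φR_n ≈ 466 kN

Effective throat t_e = 0.707 × 5 = 3.535 mm.
Total length L = 610 mm; A_we = 3.535 × 610 = 2156 mm².
F_nw = 0.6 F_EXX = 0.6 × 480 = 288 MPa.
φR_n = 0.75 × 288 × 2156 × 10⁻³ = 465.8 kN.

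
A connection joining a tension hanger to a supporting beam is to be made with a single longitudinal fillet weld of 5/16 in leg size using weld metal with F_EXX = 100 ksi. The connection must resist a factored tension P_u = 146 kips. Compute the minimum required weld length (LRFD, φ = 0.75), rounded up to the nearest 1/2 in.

Throat t_e = 0.707 × 0.3125 = 0.2209 in.
φr_n = 0.75 × 0.6 × 100 × 0.2209 = 9.942 kips/in.
L_req = P_u / φr_n = 146 / 9.942 = 14.68 in total.
Round up → use L = 15 in.

L = 15 in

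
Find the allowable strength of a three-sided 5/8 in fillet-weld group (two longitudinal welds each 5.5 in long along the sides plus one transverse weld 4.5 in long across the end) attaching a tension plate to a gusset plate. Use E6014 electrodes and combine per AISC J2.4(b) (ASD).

E60XX → F_EXX = 60 ksi.
t_e = 0.707 × 0.625 = 0.4419 in.
R_nwl = 0.6 × 60 × 0.4419 × 11 = 175 kip (longitudinal, 2 welds).
R_nwt = 0.6 × 60 × 0.4419 × 4.5 = 71.58 kip (transverse, base value).
(i) R_nwl + R_nwt = 246.6 kip; (ii) 0.85 R_nwl + 1.5 R_nwt = 256.1 kip.
R_n = max = 256.1 kip [governs: (ii)]; R_n/Ω = 128.1 kip.

R_n/Ω ≈ 128 kip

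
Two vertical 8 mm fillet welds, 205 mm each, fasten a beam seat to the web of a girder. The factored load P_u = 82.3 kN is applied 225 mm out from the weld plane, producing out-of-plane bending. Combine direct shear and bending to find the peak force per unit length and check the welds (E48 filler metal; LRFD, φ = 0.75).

E48XX → F_EXX = 480 MPa.
L_w = 2 × 205 = 410 mm; section modulus (unit throat) S = 2 × L²/6 = 14010 mm².
Direct shear f_v = P/L_w = 82.3×10³/410 = 200.7 N/mm.
Moment M = P × e = 82.3×10³ × 225 = 18518000 N·mm; bending f_b = M/S = 1322 N/mm.
f_max = √(f_v² + f_b²) = √(200.7² + 1322²) = 1337 N/mm.
φr_n = 0.75 × 0.6 × 480 × (0.707 × 8) = 1222 N/mm → NOT adequate.

f_max ≈ 1340 N/mm; NOT adequate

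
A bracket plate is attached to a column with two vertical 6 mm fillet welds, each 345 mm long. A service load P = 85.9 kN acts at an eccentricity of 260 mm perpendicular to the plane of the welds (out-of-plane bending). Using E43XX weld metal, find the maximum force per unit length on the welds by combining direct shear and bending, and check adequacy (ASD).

f_max ≈ 577 N/mm; NOT adequate

E43XX → F_EXX = 430 MPa.
L_w = 2 × 345 = 690 mm; section modulus (unit throat) S = 2 × L²/6 = 39680 mm².
Direct shear f_v = P/L_w = 85.9×10³/690 = 124.5 N/mm.
Moment M = P × e = 85.9×10³ × 260 = 22334000 N·mm; bending f_b = M/S = 562.9 N/mm.
f_max = √(f_v² + f_b²) = √(124.5² + 562.9²) = 576.5 N/mm.
r_n/Ω = (1/2.0) × 0.6 × 430 × (0.707 × 6) = 547.2 N/mm → NOT adequate.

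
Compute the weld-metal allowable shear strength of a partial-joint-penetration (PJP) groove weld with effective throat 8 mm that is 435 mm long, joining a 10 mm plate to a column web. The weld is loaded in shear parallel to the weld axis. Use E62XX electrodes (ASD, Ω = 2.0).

E62XX → F_EXX = 620 MPa.
Effective throat (given) t_e = 8 mm.
A_we = 8 × 435 = 3480 mm².
F_nw = 0.6 F_EXX = 372 MPa.
R_n/Ω = (372 × 3480) / 2.0 × 10⁻³ = 647.3 kN.

R_n/Ω ≈ 647 kN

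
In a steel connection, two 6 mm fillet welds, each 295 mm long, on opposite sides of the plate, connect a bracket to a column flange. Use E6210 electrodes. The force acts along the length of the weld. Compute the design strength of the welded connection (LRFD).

E62XX → F_EXX = 620 MPa.
Effective throat t_e = 0.707 × 6 = 4.242 mm.
Total length L = 590 mm; A_we = 4.242 × 590 = 2503 mm².
F_nw = 0.6 F_EXX = 0.6 × 620 = 372 MPa.
φR_n = 0.75 × 372 × 2503 × 10⁻³ = 698.3 kN.

φR_n ≈ 698 kN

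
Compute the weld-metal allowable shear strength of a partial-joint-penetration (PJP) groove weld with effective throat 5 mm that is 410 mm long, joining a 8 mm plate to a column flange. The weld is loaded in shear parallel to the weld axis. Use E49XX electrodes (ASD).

E49XX → F_EXX = 490 MPa.
Effective throat (given) t_e = 5 mm.
A_we = 5 × 410 = 2050 mm².
F_nw = 0.6 F_EXX = 294 MPa.
R_n/Ω = (294 × 2050) / 2.0 × 10⁻³ = 301.4 kN.

R_n/Ω ≈ 301 kN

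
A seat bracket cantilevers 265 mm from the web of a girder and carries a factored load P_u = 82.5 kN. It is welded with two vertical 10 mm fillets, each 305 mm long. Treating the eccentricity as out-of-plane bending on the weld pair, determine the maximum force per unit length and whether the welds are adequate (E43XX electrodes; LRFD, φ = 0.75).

f_max ≈ 718 N/mm; adequate

E43XX → F_EXX = 430 MPa.
L_w = 2 × 305 = 610 mm; section modulus (unit throat) S = 2 × L²/6 = 31010 mm².
Direct shear f_v = P/L_w = 82.5×10³/610 = 135.2 N/mm.
Moment M = P × e = 82.5×10³ × 265 = 21862000 N·mm; bending f_b = M/S = 705.1 N/mm.
f_max = √(f_v² + f_b²) = √(135.2² + 705.1²) = 717.9 N/mm.
φr_n = 0.75 × 0.6 × 430 × (0.707 × 10) = 1368 N/mm → adequate.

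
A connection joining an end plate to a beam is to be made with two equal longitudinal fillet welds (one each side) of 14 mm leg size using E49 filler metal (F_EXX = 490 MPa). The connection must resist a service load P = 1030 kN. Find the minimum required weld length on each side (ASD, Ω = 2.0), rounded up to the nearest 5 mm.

L = 355 mm on each side

Throat t_e = 0.707 × 14 = 9.898 mm.
r_n/Ω = (0.6 × 490 × 9.898) / 2.0 = 1455 N/mm = 1.455 kN/mm.
L_req = P / (r_n/Ω) = 1030 / 1.455 = 707.9 mm total.
Per side: 707.9 / 2 = 354 mm.
Round up → use L = 355 mm on each side.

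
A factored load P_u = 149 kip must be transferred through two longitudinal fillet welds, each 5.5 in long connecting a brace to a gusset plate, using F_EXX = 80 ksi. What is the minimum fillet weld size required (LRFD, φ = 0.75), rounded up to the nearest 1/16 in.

Total weld length L = 11 in.
Required throat t_e = P_u / (φ × 0.6 F_EXX × L) = 149 / (0.75 × 0.6 × 80 × 11) = 0.3763 in.
Required leg w = t_e / 0.707 = 0.5322 in → use 9/16 in.

w = 9/16 in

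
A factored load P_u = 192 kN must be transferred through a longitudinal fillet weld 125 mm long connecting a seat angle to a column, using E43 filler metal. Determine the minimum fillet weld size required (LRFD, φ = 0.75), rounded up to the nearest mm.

w = 12 mm

E43XX → F_EXX = 430 MPa.
Total weld length L = 125 mm.
Required throat t_e = P_u / (φ × 0.6 F_EXX × L) = 192 / (0.75 × 0.6 × 430 × 125 × 10⁻³) = 7.938 mm.
Required leg w = t_e / 0.707 = 11.23 mm → use 12 mm.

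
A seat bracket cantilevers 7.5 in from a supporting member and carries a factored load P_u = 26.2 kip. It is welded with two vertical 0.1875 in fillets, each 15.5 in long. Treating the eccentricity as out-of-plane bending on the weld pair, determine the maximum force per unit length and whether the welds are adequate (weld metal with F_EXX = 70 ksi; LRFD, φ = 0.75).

L_w = 2 × 15.5 = 31 in; section modulus (unit throat) S = 2 × L²/6 = 80.08 in².
Direct shear f_v = P/L_w = 26.2/31 = 0.8452 kip/in.
Moment M = P × e = 26.2 × 7.5 = 196.5 kip·in; bending f_b = M/S = 2.454 kip/in.
f_max = √(f_v² + f_b²) = √(0.8452² + 2.454²) = 2.595 kip/in.
φr_n = 0.75 × 0.6 × 70 × (0.707 × 0.1875) = 4.176 kip/in → adequate.

f_max ≈ 2.6 kip/in; adequate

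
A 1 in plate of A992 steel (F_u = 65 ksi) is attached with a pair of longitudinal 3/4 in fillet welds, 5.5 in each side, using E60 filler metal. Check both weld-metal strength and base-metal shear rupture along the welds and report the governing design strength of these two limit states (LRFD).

φR_n ≈ 157 kips (weld metal governs)

E60XX → F_EXX = 60 ksi.
t_e = 0.707 × 0.75 = 0.5302 in; L = 11 in.
Weld metal: φR_n = 0.75 × 0.6 × 60 × 0.5302 × 11 = 157.5 kips.
Base metal (shear rupture): φR_n = 0.75 × 0.6 × 65 × 1 × 11 = 321.8 kips.
Governing: weld metal.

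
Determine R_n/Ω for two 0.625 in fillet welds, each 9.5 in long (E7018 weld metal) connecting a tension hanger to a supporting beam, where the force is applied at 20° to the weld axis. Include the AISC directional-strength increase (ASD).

E70XX → F_EXX = 70 ksi.
t_e = 0.707 × 0.625 = 0.4419 in; A_we = 0.4419 × 19 = 8.396 in².
Directional factor: 1.0 + 0.5 sin^1.5(20°) = 1.1.
F_nw = 0.6 × 70 × 1.1 = 46.2 ksi.
R_n/Ω = (46.2 × 8.396) / 2.0 = 193.9 kips.

R_n/Ω ≈ 194 kips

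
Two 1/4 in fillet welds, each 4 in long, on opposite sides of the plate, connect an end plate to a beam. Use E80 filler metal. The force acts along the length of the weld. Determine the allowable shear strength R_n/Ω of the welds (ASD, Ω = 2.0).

E80XX → F_EXX = 80 ksi.
Effective throat t_e = 0.707 × 0.25 = 0.1767 in.
Total length L = 8 in; A_we = 0.1767 × 8 = 1.414 in².
F_nw = 0.6 F_EXX = 0.6 × 80 = 48 ksi.
R_n = 48 × 1.414 = 67.87 kip; R_n/Ω = 67.87/2.0 = 33.94 kip.

R_n/Ω ≈ 33.9 kip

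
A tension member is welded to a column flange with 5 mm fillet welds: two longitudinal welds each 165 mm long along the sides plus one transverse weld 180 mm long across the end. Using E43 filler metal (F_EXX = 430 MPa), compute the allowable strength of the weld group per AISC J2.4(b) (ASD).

t_e = 0.707 × 5 = 3.535 mm.
R_nwl = 0.6 × 430 × 3.535 × 330 × 10⁻³ = 301 kN (longitudinal, 2 welds).
R_nwt = 0.6 × 430 × 3.535 × 180 × 10⁻³ = 164.2 kN (transverse, base value).
(i) R_nwl + R_nwt = 465.1 kN; (ii) 0.85 R_nwl + 1.5 R_nwt = 502.1 kN.
R_n = max = 502.1 kN [governs: (ii)]; R_n/Ω = 251 kN.

R_n/Ω ≈ 251 kN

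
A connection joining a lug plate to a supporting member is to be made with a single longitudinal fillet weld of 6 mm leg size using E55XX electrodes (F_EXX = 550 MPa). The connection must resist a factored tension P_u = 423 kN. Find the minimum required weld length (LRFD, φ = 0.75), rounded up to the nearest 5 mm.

L = 405 mm

Throat t_e = 0.707 × 6 = 4.242 mm.
φr_n = 0.75 × 0.6 × 550 × 4.242 × 10⁻³ = 1.05 kN/mm.
L_req = P_u / φr_n = 423 / 1.05 = 402.9 mm total.
Round up → use L = 405 mm.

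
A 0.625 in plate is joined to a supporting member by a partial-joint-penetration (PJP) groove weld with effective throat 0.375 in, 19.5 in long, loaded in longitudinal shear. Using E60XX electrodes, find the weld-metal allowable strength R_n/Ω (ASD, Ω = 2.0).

R_n/Ω ≈ 132 kips

E60XX → F_EXX = 60 ksi.
Effective throat (given) t_e = 0.375 in.
A_we = 0.375 × 19.5 = 7.312 in².
F_nw = 0.6 F_EXX = 36 ksi.
R_n/Ω = (36 × 7.312) / 2.0 = 131.6 kips.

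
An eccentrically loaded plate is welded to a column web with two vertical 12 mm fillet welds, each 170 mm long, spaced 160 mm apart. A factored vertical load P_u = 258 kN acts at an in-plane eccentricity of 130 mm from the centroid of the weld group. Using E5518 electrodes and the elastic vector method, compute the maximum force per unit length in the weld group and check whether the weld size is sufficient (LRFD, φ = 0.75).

E55XX → F_EXX = 550 MPa.
Total weld length L_w = 340 mm. Treat welds as unit-width lines.
Polar moment about centroid: J = 2[d³/12 + d(b/2)²] = 2[170³/12 + 170×80²] = 2995000 mm³.
Direct shear f_v = P/L_w = 258×10³ / 340 = 758.8 N/mm (vertical).
Torsion M = P·e = 258×10³ × 130 = 33540000 N·mm.
Critical point at (x, y) = (80, 85) from centroid. f_tx = M·y/J = 951.9 N/mm; f_ty = M·x/J = 895.9 N/mm.
Resultant f_max = √[f_tx² + (f_v + f_ty)²] = √[951.9² + (758.8 + 895.9)²] = 1909 N/mm.
Capacity per unit length: φr_n = 0.75 × 0.6 × 550 × (0.707 × 12) = 2100 N/mm.
1909 ≤ 2100 → adequate.

f_max ≈ 1910 N/mm; adequate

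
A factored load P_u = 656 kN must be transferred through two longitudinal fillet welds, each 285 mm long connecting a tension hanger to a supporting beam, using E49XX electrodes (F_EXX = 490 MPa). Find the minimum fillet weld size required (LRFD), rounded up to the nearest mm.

w = 8 mm

Total weld length L = 570 mm.
Required throat t_e = P_u / (φ × 0.6 F_EXX × L) = 656 / (0.75 × 0.6 × 490 × 570 × 10⁻³) = 5.219 mm.
Required leg w = t_e / 0.707 = 7.382 mm → use 8 mm.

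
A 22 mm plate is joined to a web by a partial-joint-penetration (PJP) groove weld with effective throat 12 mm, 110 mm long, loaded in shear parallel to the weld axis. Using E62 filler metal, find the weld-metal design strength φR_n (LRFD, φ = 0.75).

φR_n ≈ 368 kN

E62XX → F_EXX = 620 MPa.
Effective throat (given) t_e = 12 mm.
A_we = 12 × 110 = 1320 mm².
F_nw = 0.6 F_EXX = 372 MPa.
φR_n = 0.75 × 372 × 1320 × 10⁻³ = 368.3 kN.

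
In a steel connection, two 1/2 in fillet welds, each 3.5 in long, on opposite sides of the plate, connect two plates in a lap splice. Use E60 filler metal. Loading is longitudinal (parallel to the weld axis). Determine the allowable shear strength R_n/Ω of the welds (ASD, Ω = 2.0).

E60XX → F_EXX = 60 ksi.
Effective throat t_e = 0.707 × 0.5 = 0.3535 in.
Total length L = 7 in; A_we = 0.3535 × 7 = 2.474 in².
F_nw = 0.6 F_EXX = 0.6 × 60 = 36 ksi.
R_n = 36 × 2.474 = 89.08 kips; R_n/Ω = 89.08/2.0 = 44.54 kips.

R_n/Ω ≈ 44.5 kips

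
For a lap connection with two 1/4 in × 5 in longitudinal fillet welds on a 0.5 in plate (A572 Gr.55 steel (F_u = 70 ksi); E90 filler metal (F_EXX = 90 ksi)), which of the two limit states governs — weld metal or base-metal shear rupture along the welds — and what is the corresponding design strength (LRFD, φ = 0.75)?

φR_n ≈ 71.6 kips (weld metal governs)

t_e = 0.707 × 0.25 = 0.1767 in; L = 10 in.
Weld metal: φR_n = 0.75 × 0.6 × 90 × 0.1767 × 10 = 71.58 kips.
Base metal (shear rupture): φR_n = 0.75 × 0.6 × 70 × 0.5 × 10 = 157.5 kips.
Governing: weld metal.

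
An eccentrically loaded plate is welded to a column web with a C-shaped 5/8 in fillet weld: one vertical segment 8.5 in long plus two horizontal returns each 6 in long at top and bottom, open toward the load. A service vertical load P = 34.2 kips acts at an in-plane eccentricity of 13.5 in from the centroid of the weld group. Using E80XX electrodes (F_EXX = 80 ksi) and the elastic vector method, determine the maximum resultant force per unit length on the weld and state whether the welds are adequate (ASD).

f_max ≈ 9.21 kip/in; adequate

Total weld length L_w = 20.5 in. Treat welds as unit-width lines.
Centroid: x̄ = 2×6×3 / 20.5 = 1.756 in from the vertical weld.
Polar moment about centroid: J = I_x + I_y = [8.5³/12 + 2×6×4.25²] + [8.5×1.756² + 2(6³/12 + 6×1.244²)] = 348.7 in³.
Direct shear f_v = P/L_w = 34.2 / 20.5 = 1.668 kip/in (vertical).
Torsion M = P·e = 34.2 × 13.5 = 461.7 kip·in.
Critical point at (x, y) = (4.244, 4.25) from centroid. f_tx = M·y/J = 5.627 kip/in; f_ty = M·x/J = 5.619 kip/in.
Resultant f_max = √[f_tx² + (f_v + f_ty)²] = √[5.627² + (1.668 + 5.619)²] = 9.207 kip/in.
Capacity per unit length: r_n/Ω = (1/2.0) × 0.6 × 80 × (0.707 × 0.625) = 10.6 kip/in.
9.207 ≤ 10.6 → adequate.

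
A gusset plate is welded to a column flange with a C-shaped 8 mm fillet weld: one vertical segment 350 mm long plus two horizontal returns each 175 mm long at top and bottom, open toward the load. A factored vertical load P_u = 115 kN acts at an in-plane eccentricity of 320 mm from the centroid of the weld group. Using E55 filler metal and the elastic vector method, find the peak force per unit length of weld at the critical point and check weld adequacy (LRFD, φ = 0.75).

E55XX → F_EXX = 550 MPa.
Total weld length L_w = 700 mm. Treat welds as unit-width lines.
Centroid: x̄ = 2×175×87.5 / 700 = 43.75 mm from the vertical weld.
Polar moment about centroid: J = I_x + I_y = [350³/12 + 2×175×175²] + [350×43.75² + 2(175³/12 + 175×43.75²)] = 16520000 mm³.
Direct shear f_v = P/L_w = 115×10³ / 700 = 164.3 N/mm (vertical).
Torsion M = P·e = 115×10³ × 320 = 36800000 N·mm.
Critical point at (x, y) = (131.2, 175) from centroid. f_tx = M·y/J = 389.7 N/mm; f_ty = M·x/J = 292.3 N/mm.
Resultant f_max = √[f_tx² + (f_v + f_ty)²] = √[389.7² + (164.3 + 292.3)²] = 600.3 N/mm.
Capacity per unit length: φr_n = 0.75 × 0.6 × 550 × (0.707 × 8) = 1400 N/mm.
600.3 ≤ 1400 → adequate.

f_max ≈ 600 N/mm; adequate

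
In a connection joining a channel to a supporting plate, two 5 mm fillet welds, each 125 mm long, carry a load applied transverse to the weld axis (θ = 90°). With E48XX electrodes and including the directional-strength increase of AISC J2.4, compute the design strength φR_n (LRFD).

φR_n ≈ 286 kN

E48XX → F_EXX = 480 MPa.
t_e = 0.707 × 5 = 3.535 mm; A_we = 3.535 × 250 = 883.7 mm².
Directional factor: 1.0 + 0.5 sin^1.5(90°) = 1.5.
F_nw = 0.6 × 480 × 1.5 = 432 MPa.
φR_n = 0.75 × 432 × 883.7 × 10⁻³ = 286.3 kN.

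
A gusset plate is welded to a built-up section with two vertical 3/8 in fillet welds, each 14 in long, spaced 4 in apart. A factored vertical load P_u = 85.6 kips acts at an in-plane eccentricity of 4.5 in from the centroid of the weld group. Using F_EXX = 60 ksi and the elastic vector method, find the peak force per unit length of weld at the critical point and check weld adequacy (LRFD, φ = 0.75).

f_max ≈ 6.47 kip/in; adequate

Total weld length L_w = 28 in. Treat welds as unit-width lines.
Polar moment about centroid: J = 2[d³/12 + d(b/2)²] = 2[14³/12 + 14×2²] = 569.3 in³.
Direct shear f_v = P/L_w = 85.6 / 28 = 3.057 kip/in (vertical).
Torsion M = P·e = 85.6 × 4.5 = 385.2 kip·in.
Critical point at (x, y) = (2, 7) from centroid. f_tx = M·y/J = 4.736 kip/in; f_ty = M·x/J = 1.353 kip/in.
Resultant f_max = √[f_tx² + (f_v + f_ty)²] = √[4.736² + (3.057 + 1.353)²] = 6.472 kip/in.
Capacity per unit length: φr_n = 0.75 × 0.6 × 60 × (0.707 × 0.375) = 7.158 kip/in.
6.472 ≤ 7.158 → adequate.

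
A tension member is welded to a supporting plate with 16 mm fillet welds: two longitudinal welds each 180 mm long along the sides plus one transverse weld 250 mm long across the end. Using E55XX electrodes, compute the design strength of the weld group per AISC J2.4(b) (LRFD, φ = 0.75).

E55XX → F_EXX = 550 MPa.
t_e = 0.707 × 16 = 11.31 mm.
R_nwl = 0.6 × 550 × 11.31 × 360 × 10⁻³ = 1344 kN (longitudinal, 2 welds).
R_nwt = 0.6 × 550 × 11.31 × 250 × 10⁻³ = 933.2 kN (transverse, base value).
(i) R_nwl + R_nwt = 2277 kN; (ii) 0.85 R_nwl + 1.5 R_nwt = 2542 kN.
R_n = max = 2542 kN [governs: (ii)]; φR_n = 1907 kN.

φR_n ≈ 1910 kN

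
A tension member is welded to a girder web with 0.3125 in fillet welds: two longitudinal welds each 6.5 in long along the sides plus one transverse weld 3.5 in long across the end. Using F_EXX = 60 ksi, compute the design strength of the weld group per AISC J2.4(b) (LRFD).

t_e = 0.707 × 0.3125 = 0.2209 in.
R_nwl = 0.6 × 60 × 0.2209 × 13 = 103.4 kips (longitudinal, 2 welds).
R_nwt = 0.6 × 60 × 0.2209 × 3.5 = 27.84 kips (transverse, base value).
(i) R_nwl + R_nwt = 131.2 kips; (ii) 0.85 R_nwl + 1.5 R_nwt = 129.6 kips.
R_n = max = 131.2 kips [governs: (i)]; φR_n = 98.43 kips.

φR_n ≈ 98.4 kips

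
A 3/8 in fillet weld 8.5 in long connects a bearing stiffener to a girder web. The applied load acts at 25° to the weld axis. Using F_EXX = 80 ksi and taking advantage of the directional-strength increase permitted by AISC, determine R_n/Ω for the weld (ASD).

R_n/Ω ≈ 61.5 kip

t_e = 0.707 × 0.375 = 0.2651 in; A_we = 0.2651 × 8.5 = 2.254 in².
Directional factor: 1.0 + 0.5 sin^1.5(25°) = 1.137.
F_nw = 0.6 × 80 × 1.137 = 54.59 ksi.
R_n/Ω = (54.59 × 2.254) / 2.0 = 61.52 kip.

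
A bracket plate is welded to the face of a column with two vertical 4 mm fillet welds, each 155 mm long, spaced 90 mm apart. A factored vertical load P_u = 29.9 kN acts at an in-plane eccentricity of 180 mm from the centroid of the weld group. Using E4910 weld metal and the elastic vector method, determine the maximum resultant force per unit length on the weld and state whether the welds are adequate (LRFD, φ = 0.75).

f_max ≈ 443 N/mm; adequate

E49XX → F_EXX = 490 MPa.
Total weld length L_w = 310 mm. Treat welds as unit-width lines.
Polar moment about centroid: J = 2[d³/12 + d(b/2)²] = 2[155³/12 + 155×45²] = 1248000 mm³.
Direct shear f_v = P/L_w = 29.9×10³ / 310 = 96.45 N/mm (vertical).
Torsion M = P·e = 29.9×10³ × 180 = 5382000 N·mm.
Critical point at (x, y) = (45, 77.5) from centroid. f_tx = M·y/J = 334.1 N/mm; f_ty = M·x/J = 194 N/mm.
Resultant f_max = √[f_tx² + (f_v + f_ty)²] = √[334.1² + (96.45 + 194)²] = 442.7 N/mm.
Capacity per unit length: φr_n = 0.75 × 0.6 × 490 × (0.707 × 4) = 623.6 N/mm.
442.7 ≤ 623.6 → adequate.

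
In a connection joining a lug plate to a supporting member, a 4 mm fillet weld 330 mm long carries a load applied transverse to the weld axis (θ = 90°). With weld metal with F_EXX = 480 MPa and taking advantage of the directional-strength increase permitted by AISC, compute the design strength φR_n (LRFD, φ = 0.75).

t_e = 0.707 × 4 = 2.828 mm; A_we = 2.828 × 330 = 933.2 mm².
Directional factor: 1.0 + 0.5 sin^1.5(90°) = 1.5.
F_nw = 0.6 × 480 × 1.5 = 432 MPa.
φR_n = 0.75 × 432 × 933.2 × 10⁻³ = 302.4 kN.

φR_n ≈ 302 kN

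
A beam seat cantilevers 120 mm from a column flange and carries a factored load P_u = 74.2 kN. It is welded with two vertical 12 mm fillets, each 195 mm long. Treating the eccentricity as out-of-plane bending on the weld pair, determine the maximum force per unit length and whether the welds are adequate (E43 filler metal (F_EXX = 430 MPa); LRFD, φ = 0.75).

f_max ≈ 728 N/mm; adequate

L_w = 2 × 195 = 390 mm; section modulus (unit throat) S = 2 × L²/6 = 12680 mm².
Direct shear f_v = P/L_w = 74.2×10³/390 = 190.3 N/mm.
Moment M = P × e = 74.2×10³ × 120 = 8904000 N·mm; bending f_b = M/S = 702.5 N/mm.
f_max = √(f_v² + f_b²) = √(190.3² + 702.5²) = 727.8 N/mm.
φr_n = 0.75 × 0.6 × 430 × (0.707 × 12) = 1642 N/mm → adequate.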